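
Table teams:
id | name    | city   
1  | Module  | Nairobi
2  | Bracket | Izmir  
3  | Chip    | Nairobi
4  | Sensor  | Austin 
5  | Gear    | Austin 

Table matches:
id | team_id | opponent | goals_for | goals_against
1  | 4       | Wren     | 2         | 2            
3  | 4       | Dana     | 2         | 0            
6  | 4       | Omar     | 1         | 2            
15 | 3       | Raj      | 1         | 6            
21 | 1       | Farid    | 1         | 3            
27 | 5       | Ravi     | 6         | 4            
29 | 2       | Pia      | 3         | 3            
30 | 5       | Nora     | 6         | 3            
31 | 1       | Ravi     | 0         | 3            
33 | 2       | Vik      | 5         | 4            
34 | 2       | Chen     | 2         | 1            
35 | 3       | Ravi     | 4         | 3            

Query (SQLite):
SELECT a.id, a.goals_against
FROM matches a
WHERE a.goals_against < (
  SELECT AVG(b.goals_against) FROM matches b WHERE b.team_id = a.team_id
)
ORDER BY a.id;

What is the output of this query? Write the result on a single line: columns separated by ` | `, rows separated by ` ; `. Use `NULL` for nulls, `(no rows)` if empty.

3 | 0 ; 30 | 3 ; 34 | 1 ; 35 | 3

For each matches row a, compute AVG(goals_against) over rows sharing a.team_id.
Keep row a if a.goals_against < that per-group AVG.
  team_id=1: AVG(goals_against) = 3.0
  team_id=2: AVG(goals_against) = 2.666667
  team_id=3: AVG(goals_against) = 4.5
  team_id=4: AVG(goals_against) = 1.333333
  team_id=5: AVG(goals_against) = 3.5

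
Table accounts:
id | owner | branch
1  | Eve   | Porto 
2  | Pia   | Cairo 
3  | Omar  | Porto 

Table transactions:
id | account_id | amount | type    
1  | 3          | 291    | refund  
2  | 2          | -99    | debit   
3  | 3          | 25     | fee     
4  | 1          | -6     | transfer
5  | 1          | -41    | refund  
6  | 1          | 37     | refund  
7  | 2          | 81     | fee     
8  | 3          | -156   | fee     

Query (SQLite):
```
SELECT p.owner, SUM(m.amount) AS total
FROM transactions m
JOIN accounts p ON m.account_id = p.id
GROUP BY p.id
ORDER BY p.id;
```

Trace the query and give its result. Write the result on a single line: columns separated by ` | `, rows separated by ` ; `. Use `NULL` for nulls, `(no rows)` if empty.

Eve | -10 ; Pia | -18 ; Omar | 160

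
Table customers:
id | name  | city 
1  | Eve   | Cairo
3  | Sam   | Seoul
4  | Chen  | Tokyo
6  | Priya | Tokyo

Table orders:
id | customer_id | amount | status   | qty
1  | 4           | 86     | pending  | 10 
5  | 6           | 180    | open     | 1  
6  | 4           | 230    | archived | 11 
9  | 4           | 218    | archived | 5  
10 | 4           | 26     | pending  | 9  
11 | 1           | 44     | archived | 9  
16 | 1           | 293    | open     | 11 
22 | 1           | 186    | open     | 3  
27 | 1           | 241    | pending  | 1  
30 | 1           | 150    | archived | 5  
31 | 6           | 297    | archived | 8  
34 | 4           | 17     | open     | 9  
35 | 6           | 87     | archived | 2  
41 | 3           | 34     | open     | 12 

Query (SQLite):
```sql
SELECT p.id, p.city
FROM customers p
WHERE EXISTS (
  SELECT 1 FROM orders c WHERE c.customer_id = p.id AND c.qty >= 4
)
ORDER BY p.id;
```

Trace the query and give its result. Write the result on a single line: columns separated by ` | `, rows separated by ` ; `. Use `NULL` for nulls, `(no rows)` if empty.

For each customers row, check whether any orders with matching customer_id has qty >= 4.
Keep rows where that is true.

1 | Cairo ; 3 | Seoul ; 4 | Tokyo ; 6 | Tokyo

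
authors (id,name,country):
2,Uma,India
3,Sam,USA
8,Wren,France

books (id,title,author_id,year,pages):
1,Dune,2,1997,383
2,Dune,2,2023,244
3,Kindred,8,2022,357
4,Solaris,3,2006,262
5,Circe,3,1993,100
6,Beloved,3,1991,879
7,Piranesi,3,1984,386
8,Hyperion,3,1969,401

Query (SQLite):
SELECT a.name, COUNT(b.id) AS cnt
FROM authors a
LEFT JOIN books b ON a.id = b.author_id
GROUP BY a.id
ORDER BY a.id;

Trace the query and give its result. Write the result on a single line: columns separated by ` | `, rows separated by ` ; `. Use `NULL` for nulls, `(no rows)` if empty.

Uma | 2 ; Sam | 5 ; Wren | 1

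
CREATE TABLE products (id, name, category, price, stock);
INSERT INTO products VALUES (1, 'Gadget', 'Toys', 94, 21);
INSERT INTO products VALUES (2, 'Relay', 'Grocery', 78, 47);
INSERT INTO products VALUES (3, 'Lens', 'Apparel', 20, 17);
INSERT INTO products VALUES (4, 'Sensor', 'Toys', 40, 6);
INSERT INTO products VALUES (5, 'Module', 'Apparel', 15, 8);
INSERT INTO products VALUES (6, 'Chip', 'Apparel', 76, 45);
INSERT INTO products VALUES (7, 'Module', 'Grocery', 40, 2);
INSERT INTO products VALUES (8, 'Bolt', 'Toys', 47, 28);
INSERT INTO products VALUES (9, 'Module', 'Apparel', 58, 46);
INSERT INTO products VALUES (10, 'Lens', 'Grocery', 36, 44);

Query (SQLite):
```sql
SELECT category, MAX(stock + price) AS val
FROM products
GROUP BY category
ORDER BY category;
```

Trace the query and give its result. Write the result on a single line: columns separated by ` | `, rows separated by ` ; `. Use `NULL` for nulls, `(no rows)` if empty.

Apparel | 121 ; Grocery | 125 ; Toys | 115

For each row compute stock + price.
Group by category; take MAX of the expression per group.
  Apparel: ids {3, 5, 6, 9} → MAX(stock + price)=121
  Grocery: ids {2, 7, 10} → MAX(stock + price)=125
  Toys: ids {1, 4, 8} → MAX(stock + price)=115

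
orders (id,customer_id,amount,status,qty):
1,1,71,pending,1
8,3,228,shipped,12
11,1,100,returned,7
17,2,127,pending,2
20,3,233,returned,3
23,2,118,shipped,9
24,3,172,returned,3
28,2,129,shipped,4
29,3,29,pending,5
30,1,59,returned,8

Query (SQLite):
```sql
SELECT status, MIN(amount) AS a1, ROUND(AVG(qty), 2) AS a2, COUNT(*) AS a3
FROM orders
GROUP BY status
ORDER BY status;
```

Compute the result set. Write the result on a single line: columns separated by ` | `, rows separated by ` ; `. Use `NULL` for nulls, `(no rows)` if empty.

Group orders by status.
Per group compute: MIN(amount), ROUND(AVG(qty), 2), COUNT(*).
  pending: ids {1, 17, 29} → MIN(amount)=29, ROUND(AVG(qty), 2)=2.67, COUNT(*)=3
  returned: ids {11, 20, 24, 30} → MIN(amount)=59, ROUND(AVG(qty), 2)=5.25, COUNT(*)=4
  shipped: ids {8, 23, 28} → MIN(amount)=118, ROUND(AVG(qty), 2)=8.33, COUNT(*)=3

pending | 29 | 2.67 | 3 ; returned | 59 | 5.25 | 4 ; shipped | 118 | 8.33 | 3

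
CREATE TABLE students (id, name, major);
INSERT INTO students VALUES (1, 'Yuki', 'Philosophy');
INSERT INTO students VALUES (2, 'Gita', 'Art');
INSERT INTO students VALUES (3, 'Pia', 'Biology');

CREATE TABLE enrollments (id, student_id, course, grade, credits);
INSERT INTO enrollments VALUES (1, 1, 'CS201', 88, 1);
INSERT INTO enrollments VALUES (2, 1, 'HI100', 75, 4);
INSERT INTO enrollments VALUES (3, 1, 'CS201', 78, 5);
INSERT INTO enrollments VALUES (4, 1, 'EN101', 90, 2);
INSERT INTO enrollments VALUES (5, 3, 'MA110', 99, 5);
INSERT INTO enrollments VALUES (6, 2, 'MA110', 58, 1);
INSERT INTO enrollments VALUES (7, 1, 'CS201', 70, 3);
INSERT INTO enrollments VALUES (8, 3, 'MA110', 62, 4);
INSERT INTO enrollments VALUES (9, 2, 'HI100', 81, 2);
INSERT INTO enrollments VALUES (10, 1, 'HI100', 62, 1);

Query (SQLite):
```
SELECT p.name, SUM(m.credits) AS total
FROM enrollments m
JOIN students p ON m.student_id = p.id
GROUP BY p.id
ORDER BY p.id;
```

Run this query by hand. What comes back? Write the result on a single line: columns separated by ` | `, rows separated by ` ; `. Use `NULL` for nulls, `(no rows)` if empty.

Yuki | 16 ; Gita | 3 ; Pia | 9

Join each enrollments row to its students via student_id.
Group joined rows by students.id; compute SUM(m.credits) per group.
  1: ids {1, 2, 3, 4, 7, 10} → SUM(m.credits)=16
  2: ids {6, 9} → SUM(m.credits)=3
  3: ids {5, 8} → SUM(m.credits)=9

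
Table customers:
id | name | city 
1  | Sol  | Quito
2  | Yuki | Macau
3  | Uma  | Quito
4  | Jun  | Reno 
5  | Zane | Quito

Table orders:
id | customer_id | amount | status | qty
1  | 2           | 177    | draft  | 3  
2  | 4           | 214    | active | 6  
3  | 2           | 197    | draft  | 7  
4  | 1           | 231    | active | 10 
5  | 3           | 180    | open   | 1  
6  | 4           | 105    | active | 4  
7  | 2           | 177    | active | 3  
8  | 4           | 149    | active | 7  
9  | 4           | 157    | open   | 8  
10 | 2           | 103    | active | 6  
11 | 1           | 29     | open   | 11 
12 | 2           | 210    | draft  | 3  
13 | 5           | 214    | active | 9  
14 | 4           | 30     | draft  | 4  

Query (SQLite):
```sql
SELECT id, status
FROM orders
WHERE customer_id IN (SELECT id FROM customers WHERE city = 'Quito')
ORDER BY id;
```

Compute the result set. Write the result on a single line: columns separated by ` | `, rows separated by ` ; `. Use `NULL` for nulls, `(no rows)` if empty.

Inner query: customers.id where city = 'Quito'.
Outer: keep orders rows whose customer_id is in that set.
Inner query → {1, 3, 5}

4 | active ; 5 | open ; 11 | open ; 13 | active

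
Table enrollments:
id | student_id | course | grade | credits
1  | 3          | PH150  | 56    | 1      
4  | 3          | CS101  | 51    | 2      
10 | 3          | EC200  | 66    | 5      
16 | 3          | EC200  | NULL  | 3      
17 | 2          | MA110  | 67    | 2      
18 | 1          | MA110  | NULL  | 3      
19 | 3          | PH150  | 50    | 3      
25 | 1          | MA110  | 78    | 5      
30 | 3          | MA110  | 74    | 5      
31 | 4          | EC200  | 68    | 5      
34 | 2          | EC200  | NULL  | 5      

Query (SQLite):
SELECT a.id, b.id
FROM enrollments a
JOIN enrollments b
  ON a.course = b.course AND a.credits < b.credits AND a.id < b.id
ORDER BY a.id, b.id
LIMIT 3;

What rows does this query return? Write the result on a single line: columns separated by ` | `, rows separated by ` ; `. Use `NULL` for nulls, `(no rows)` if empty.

1 | 19 ; 16 | 31 ; 16 | 34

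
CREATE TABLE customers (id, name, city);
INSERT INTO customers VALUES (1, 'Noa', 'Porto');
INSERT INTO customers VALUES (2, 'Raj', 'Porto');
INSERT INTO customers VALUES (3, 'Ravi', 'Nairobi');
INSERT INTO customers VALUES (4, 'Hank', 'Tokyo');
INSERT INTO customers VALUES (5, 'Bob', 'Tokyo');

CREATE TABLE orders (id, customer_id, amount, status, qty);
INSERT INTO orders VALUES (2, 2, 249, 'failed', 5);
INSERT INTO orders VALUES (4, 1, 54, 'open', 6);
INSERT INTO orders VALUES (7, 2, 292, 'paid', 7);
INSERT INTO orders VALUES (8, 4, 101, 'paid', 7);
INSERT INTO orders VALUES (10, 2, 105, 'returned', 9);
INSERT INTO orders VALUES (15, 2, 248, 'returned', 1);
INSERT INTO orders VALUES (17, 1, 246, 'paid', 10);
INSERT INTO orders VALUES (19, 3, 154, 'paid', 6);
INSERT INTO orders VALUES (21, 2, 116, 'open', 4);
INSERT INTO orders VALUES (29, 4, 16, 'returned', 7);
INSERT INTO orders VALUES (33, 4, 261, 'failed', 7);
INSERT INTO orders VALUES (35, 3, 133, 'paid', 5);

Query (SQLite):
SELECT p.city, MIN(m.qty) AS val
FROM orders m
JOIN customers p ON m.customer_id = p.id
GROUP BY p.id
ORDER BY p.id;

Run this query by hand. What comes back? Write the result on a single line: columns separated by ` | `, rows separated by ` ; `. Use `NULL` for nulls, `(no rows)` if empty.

Join each orders row to its customers via customer_id.
Group joined rows by customers.id; compute MIN(m.qty) per group.
  1: ids {4, 17} → MIN(m.qty)=6
  2: ids {2, 7, 10, 15, 21} → MIN(m.qty)=1
  3: ids {19, 35} → MIN(m.qty)=5
  4: ids {8, 29, 33} → MIN(m.qty)=7

Porto | 6 ; Porto | 1 ; Nairobi | 5 ; Tokyo | 7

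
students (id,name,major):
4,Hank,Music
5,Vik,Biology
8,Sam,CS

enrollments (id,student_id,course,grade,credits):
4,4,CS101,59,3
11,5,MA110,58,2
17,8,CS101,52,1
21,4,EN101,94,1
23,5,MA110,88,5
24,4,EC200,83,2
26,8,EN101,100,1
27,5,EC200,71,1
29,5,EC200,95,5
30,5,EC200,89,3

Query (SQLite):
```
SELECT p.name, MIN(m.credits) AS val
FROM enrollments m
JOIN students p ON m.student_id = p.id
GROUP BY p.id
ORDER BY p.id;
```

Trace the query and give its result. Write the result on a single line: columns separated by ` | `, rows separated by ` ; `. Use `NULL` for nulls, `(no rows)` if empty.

Join each enrollments row to its students via student_id.
Group joined rows by students.id; compute MIN(m.credits) per group.
  4: ids {4, 21, 24} → MIN(m.credits)=1
  5: ids {11, 23, 27, 29, 30} → MIN(m.credits)=1
  8: ids {17, 26} → MIN(m.credits)=1

Hank | 1 ; Vik | 1 ; Sam | 1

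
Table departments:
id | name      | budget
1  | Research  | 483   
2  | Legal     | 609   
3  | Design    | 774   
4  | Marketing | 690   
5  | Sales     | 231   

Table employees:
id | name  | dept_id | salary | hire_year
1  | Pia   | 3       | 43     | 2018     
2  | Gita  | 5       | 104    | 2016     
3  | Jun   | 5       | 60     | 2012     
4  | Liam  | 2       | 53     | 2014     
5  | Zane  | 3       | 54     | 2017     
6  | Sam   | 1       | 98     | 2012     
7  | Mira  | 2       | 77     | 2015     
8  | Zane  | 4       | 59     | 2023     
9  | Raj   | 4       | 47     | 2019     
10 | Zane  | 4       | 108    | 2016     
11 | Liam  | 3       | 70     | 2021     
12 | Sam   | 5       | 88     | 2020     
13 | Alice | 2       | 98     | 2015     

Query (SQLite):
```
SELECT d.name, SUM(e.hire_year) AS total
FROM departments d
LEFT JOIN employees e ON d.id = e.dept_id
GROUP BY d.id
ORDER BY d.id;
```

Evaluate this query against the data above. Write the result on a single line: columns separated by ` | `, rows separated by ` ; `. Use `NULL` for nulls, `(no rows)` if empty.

LEFT JOIN keeps every departments row; unmatched ones get NULL for employees columns.
Group by departments.id and compute SUM(e.hire_year). SUM over an all-NULL group is NULL.
  1: ids {6} → SUM(e.hire_year)=2012
  2: ids {4, 7, 13} → SUM(e.hire_year)=6044
  3: ids {1, 5, 11} → SUM(e.hire_year)=6056
  4: ids {8, 9, 10} → SUM(e.hire_year)=6058
  5: ids {2, 3, 12} → SUM(e.hire_year)=6048

Research | 2012 ; Legal | 6044 ; Design | 6056 ; Marketing | 6058 ; Sales | 6048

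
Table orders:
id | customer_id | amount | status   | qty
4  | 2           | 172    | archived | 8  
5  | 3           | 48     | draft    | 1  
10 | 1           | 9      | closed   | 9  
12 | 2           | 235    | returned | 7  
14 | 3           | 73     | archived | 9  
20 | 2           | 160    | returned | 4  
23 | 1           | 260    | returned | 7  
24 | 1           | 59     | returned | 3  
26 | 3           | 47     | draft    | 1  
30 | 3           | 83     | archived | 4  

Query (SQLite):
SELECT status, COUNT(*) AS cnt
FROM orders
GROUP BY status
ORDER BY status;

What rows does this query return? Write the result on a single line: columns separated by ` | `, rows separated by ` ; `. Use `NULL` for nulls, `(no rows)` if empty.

archived | 3 ; closed | 1 ; draft | 2 ; returned | 4

Partition orders by status; compute COUNT(*) within each group.
  archived: ids {4, 14, 30} → COUNT(*)=3
  closed: ids {10} → COUNT(*)=1
  draft: ids {5, 26} → COUNT(*)=2
  returned: ids {12, 20, 23, 24} → COUNT(*)=4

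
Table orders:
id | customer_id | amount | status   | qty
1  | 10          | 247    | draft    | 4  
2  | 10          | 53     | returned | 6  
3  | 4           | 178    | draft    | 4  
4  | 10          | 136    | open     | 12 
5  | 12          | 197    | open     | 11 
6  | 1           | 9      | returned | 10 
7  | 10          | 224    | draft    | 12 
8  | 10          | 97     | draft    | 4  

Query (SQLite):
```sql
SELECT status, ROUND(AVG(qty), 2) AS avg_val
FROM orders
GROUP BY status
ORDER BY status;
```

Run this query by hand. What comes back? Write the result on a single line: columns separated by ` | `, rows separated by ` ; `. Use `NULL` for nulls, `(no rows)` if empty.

draft | 6 ; open | 11.5 ; returned | 8

Partition orders by status; compute ROUND(AVG(qty), 2) within each group.
  draft: ids {1, 3, 7, 8} → ROUND(AVG(qty), 2)=6
  open: ids {4, 5} → ROUND(AVG(qty), 2)=11.5
  returned: ids {2, 6} → ROUND(AVG(qty), 2)=8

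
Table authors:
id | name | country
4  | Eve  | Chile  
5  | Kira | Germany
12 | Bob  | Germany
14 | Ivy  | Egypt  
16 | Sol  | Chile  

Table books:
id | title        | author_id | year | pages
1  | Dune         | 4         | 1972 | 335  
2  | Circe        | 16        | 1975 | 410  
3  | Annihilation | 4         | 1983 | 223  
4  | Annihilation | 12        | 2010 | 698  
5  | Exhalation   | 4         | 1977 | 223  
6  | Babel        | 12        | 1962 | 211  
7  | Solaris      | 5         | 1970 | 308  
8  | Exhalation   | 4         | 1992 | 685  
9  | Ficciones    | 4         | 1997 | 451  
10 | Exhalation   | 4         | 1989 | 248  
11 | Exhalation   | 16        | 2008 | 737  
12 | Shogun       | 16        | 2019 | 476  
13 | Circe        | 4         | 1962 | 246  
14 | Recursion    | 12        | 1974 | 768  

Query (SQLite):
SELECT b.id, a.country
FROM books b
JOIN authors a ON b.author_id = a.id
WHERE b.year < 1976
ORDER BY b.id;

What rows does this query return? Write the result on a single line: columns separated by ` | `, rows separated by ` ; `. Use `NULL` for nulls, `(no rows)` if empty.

Each books row matches the authors row where author_id = authors.id.
Then keep rows with b.year < 1976.

1 | Chile ; 2 | Chile ; 6 | Germany ; 7 | Germany ; 13 | Chile ; 14 | Germany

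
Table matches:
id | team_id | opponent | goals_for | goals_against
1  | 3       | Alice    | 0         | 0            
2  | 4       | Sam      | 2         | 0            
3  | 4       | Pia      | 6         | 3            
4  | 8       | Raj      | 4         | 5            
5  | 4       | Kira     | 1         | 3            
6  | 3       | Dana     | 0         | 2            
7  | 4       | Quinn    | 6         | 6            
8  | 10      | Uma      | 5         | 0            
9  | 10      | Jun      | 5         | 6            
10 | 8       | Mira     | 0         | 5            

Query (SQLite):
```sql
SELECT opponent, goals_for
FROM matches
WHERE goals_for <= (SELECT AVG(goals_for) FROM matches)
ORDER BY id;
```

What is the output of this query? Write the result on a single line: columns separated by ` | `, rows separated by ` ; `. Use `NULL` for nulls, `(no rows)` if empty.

Scalar subquery: AVG(goals_for) over all matches rows = 2.9.
Keep rows where goals_for <= that value.

Alice | 0 ; Sam | 2 ; Kira | 1 ; Dana | 0 ; Mira | 0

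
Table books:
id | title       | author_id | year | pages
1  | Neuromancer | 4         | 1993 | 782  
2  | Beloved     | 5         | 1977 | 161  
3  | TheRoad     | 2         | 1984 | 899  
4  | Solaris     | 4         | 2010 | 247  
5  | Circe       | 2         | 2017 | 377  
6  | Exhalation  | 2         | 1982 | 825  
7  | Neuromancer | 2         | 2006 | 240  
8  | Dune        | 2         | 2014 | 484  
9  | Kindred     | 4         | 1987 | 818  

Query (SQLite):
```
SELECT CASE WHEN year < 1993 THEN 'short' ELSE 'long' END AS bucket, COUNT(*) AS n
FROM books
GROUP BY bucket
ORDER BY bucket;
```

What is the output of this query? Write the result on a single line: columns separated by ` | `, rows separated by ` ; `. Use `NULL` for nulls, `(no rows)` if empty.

Bucket rows by year < 1993 → 'short' else 'long'; count each bucket.

long | 5 ; short | 4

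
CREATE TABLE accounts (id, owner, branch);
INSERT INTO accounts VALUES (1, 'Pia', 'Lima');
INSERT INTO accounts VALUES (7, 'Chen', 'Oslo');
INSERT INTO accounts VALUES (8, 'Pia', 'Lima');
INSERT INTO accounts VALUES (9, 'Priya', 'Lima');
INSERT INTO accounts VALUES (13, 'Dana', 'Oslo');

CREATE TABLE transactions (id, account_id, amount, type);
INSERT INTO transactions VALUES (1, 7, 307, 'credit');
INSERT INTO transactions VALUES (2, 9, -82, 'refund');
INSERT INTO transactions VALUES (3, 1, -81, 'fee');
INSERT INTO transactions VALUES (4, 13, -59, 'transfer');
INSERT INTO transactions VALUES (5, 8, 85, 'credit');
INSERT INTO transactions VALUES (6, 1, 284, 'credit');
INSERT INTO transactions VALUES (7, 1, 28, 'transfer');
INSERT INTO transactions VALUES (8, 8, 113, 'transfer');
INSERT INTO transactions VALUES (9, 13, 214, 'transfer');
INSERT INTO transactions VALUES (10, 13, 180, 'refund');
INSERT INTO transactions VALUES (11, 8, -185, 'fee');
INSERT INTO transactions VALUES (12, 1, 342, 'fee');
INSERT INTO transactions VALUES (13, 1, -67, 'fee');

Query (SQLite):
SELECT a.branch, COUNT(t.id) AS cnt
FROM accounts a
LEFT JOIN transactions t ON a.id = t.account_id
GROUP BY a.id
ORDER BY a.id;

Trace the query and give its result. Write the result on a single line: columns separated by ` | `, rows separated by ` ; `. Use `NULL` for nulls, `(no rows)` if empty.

LEFT JOIN keeps every accounts row; unmatched ones get NULL for transactions columns.
Group by accounts.id and compute COUNT(t.id). COUNT(col) of an all-NULL group is 0.
  1: ids {3, 6, 7, 12, 13} → COUNT(t.id)=5
  7: ids {1} → COUNT(t.id)=1
  8: ids {5, 8, 11} → COUNT(t.id)=3
  9: ids {2} → COUNT(t.id)=1
  13: ids {4, 9, 10} → COUNT(t.id)=3

Lima | 5 ; Oslo | 1 ; Lima | 3 ; Lima | 1 ; Oslo | 3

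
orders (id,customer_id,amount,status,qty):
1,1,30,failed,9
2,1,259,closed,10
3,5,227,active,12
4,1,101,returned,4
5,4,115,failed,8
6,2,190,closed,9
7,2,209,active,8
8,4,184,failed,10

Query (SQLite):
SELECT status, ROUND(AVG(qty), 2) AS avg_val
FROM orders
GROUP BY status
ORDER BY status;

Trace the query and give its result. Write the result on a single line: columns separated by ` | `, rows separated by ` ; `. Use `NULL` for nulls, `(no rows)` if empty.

active | 10 ; closed | 9.5 ; failed | 9 ; returned | 4

Partition orders by status; compute ROUND(AVG(qty), 2) within each group.
  active: ids {3, 7} → ROUND(AVG(qty), 2)=10
  closed: ids {2, 6} → ROUND(AVG(qty), 2)=9.5
  failed: ids {1, 5, 8} → ROUND(AVG(qty), 2)=9
  returned: ids {4} → ROUND(AVG(qty), 2)=4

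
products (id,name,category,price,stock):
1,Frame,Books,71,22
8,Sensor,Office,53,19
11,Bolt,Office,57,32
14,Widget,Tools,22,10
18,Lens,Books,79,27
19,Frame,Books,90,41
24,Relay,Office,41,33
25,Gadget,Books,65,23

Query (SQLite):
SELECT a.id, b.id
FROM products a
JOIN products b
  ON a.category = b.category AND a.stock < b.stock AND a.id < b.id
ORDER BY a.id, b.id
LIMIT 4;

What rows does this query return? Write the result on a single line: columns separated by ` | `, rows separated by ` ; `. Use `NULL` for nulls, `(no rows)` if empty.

1 | 18 ; 1 | 19 ; 1 | 25 ; 8 | 11

Pairs (a,b) with same category, a.stock < b.stock, a.id < b.id.
category groups: Books:{1,18,19,25} Office:{8,11,24} Tools:{14}
Ordered by (a.id, b.id); first 4.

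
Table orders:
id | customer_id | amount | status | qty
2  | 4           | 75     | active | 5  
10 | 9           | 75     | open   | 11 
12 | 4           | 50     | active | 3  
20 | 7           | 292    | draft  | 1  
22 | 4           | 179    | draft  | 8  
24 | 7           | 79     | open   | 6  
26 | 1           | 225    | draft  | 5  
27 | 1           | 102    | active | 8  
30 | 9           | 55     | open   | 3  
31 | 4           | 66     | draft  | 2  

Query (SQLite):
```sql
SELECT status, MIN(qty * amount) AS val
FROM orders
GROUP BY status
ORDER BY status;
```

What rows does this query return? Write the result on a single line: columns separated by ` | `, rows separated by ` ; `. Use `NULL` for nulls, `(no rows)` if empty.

active | 150 ; draft | 132 ; open | 165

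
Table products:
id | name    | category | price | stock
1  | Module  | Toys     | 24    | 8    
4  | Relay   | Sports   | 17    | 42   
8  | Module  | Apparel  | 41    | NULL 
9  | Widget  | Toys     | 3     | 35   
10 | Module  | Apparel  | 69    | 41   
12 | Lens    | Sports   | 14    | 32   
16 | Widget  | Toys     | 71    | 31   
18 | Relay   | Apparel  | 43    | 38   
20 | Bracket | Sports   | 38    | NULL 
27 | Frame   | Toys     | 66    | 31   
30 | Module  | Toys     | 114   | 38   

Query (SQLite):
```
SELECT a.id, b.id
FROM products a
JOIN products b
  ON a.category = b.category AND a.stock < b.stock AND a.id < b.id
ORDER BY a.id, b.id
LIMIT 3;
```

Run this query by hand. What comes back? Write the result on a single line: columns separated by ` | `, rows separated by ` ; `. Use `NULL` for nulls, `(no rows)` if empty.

1 | 9 ; 1 | 16 ; 1 | 27

Pairs (a,b) with same category, a.stock < b.stock, a.id < b.id.
category groups: Apparel:{8,10,18} Sports:{4,12,20} Toys:{1,9,16,27,30}
Ordered by (a.id, b.id); first 3.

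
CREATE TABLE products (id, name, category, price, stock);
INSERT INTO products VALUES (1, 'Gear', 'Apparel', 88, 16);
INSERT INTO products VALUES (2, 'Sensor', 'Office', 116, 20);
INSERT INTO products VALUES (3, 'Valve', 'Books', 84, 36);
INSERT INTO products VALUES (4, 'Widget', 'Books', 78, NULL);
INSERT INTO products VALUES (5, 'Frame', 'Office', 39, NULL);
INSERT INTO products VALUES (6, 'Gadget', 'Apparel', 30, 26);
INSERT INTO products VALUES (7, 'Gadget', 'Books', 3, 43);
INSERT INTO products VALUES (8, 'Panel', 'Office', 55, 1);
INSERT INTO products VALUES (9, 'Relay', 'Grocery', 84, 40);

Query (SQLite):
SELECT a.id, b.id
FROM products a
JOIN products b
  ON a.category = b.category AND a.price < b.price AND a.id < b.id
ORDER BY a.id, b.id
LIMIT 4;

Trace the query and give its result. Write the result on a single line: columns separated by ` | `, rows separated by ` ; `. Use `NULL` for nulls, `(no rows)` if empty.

Pairs (a,b) with same category, a.price < b.price, a.id < b.id.
category groups: Apparel:{1,6} Books:{3,4,7} Grocery:{9} Office:{2,5,8}
Ordered by (a.id, b.id); first 4.

5 | 8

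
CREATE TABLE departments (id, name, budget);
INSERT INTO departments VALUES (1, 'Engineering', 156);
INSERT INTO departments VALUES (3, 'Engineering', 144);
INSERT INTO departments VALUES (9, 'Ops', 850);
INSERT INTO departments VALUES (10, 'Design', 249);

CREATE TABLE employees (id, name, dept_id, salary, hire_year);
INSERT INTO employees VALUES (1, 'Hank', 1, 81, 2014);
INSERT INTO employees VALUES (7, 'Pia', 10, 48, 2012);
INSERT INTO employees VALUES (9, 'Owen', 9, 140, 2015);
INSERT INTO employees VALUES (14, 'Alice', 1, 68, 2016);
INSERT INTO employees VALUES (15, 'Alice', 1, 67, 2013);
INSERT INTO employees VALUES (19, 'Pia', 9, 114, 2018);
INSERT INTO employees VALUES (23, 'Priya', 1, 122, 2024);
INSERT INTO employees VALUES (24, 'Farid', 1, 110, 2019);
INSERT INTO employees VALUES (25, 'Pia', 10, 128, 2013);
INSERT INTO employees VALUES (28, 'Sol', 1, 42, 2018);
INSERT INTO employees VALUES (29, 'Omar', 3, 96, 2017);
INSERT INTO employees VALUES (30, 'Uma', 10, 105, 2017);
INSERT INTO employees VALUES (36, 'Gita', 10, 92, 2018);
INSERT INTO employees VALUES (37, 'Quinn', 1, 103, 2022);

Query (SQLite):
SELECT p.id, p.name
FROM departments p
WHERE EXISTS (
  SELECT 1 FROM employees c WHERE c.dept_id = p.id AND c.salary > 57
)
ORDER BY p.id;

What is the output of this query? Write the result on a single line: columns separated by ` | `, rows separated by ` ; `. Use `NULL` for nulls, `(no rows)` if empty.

For each departments row, check whether any employees with matching dept_id has salary > 57.
Keep rows where that is true.

1 | Engineering ; 3 | Engineering ; 9 | Ops ; 10 | Design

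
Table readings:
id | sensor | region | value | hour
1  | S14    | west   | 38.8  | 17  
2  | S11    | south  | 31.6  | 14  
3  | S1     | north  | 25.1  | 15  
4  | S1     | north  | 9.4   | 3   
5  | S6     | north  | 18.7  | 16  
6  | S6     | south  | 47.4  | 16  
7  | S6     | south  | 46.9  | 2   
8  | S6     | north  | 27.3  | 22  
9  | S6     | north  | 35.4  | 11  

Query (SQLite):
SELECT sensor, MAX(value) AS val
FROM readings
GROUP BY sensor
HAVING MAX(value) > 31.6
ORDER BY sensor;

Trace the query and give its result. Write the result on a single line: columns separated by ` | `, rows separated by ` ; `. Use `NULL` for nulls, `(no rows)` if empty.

S14 | 38.8 ; S6 | 47.4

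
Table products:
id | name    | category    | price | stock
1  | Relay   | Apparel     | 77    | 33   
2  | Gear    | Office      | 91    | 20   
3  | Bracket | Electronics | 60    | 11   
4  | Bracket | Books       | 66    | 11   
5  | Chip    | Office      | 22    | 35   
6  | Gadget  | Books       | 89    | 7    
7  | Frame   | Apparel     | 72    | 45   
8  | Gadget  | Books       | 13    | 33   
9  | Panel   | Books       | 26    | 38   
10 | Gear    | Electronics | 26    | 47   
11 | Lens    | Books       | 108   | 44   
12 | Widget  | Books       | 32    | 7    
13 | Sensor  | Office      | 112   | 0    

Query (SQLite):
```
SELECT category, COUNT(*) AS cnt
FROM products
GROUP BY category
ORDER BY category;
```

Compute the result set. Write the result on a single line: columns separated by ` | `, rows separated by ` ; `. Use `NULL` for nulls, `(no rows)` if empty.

Partition products by category; compute COUNT(*) within each group.
  Apparel: ids {1, 7} → COUNT(*)=2
  Books: ids {4, 6, 8, 9, 11, 12} → COUNT(*)=6
  Electronics: ids {3, 10} → COUNT(*)=2
  Office: ids {2, 5, 13} → COUNT(*)=3

Apparel | 2 ; Books | 6 ; Electronics | 2 ; Office | 3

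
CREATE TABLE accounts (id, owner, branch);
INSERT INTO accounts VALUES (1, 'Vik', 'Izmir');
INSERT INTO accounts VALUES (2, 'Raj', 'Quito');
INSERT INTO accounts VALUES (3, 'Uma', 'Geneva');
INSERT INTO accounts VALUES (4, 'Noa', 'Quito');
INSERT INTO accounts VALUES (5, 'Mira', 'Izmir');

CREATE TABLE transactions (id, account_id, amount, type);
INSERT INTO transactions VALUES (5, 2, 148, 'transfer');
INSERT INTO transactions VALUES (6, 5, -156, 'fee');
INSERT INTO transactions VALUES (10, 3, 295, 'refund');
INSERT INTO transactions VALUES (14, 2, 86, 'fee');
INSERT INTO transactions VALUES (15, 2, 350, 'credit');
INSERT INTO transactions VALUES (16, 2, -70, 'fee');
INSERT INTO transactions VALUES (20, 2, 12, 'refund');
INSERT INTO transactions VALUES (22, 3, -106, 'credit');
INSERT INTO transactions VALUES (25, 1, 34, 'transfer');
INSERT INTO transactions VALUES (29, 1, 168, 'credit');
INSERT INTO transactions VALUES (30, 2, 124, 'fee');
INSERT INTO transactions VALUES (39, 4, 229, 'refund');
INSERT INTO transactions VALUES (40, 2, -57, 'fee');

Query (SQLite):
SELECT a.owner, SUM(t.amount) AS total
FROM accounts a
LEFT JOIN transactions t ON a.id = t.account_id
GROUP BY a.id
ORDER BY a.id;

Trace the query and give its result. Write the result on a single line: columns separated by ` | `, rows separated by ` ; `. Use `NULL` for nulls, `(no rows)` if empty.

Vik | 202 ; Raj | 593 ; Uma | 189 ; Noa | 229 ; Mira | -156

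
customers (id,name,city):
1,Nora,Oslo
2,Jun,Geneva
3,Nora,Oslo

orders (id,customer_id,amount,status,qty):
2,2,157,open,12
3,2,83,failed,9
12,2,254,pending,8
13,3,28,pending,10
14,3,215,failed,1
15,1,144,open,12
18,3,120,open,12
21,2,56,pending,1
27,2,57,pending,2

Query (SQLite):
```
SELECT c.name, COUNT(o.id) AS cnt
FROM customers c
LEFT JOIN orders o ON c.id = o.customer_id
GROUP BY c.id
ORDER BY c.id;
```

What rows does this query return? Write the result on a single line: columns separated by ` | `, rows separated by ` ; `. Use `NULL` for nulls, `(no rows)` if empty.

Nora | 1 ; Jun | 5 ; Nora | 3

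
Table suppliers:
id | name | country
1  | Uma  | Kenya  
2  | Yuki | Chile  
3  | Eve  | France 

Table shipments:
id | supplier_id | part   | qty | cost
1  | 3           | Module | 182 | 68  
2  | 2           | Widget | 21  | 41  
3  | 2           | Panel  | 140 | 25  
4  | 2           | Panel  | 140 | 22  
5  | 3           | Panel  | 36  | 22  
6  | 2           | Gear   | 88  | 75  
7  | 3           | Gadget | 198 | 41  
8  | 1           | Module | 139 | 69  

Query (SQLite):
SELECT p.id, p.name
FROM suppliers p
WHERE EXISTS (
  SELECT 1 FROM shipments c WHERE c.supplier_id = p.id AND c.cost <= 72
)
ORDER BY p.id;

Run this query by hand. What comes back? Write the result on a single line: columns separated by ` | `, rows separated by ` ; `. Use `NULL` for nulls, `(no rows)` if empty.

For each suppliers row, check whether any shipments with matching supplier_id has cost <= 72.
Keep rows where that is true.

1 | Uma ; 2 | Yuki ; 3 | Eve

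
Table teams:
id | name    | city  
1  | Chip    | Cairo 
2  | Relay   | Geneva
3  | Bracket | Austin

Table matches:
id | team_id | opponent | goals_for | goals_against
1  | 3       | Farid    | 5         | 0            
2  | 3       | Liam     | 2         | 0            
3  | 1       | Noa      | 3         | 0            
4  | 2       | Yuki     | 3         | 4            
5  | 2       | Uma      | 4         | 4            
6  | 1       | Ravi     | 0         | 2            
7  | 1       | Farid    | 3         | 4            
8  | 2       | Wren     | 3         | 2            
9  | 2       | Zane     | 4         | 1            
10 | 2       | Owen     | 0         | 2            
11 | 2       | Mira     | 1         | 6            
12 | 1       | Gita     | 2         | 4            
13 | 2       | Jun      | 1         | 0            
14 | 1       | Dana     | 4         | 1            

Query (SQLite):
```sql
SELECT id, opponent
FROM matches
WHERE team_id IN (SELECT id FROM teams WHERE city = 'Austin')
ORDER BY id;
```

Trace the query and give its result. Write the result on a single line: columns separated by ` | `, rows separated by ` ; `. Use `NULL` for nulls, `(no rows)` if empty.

Inner query: teams.id where city = 'Austin'.
Outer: keep matches rows whose team_id is in that set.
Inner query → {3}

1 | Farid ; 2 | Liam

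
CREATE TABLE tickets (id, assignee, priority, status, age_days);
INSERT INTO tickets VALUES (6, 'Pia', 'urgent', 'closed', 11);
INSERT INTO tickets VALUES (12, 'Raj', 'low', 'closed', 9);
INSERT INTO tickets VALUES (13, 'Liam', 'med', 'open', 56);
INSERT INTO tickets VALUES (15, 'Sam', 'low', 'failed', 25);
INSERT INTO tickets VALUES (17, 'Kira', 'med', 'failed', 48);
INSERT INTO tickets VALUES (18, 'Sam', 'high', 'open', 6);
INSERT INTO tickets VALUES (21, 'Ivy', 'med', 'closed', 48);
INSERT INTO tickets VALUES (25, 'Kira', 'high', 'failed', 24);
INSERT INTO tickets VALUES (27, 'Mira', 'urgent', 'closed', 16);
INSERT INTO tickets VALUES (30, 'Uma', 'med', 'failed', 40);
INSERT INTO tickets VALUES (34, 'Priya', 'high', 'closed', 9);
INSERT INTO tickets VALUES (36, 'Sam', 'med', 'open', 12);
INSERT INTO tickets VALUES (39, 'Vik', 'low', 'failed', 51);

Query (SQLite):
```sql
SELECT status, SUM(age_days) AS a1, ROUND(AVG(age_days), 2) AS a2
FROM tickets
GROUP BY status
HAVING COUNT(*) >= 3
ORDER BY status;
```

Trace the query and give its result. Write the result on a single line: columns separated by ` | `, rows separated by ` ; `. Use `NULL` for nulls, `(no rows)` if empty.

closed | 93 | 18.6 ; failed | 188 | 37.6 ; open | 74 | 24.67

Group tickets by status.
Per group compute: SUM(age_days), ROUND(AVG(age_days), 2).
HAVING: drop groups with fewer than 3 rows.
  closed: ids {6, 12, 21, 27, 34} → SUM(age_days)=93, ROUND(AVG(age_days), 2)=18.6
  failed: ids {15, 17, 25, 30, 39} → SUM(age_days)=188, ROUND(AVG(age_days), 2)=37.6
  open: ids {13, 18, 36} → SUM(age_days)=74, ROUND(AVG(age_days), 2)=24.67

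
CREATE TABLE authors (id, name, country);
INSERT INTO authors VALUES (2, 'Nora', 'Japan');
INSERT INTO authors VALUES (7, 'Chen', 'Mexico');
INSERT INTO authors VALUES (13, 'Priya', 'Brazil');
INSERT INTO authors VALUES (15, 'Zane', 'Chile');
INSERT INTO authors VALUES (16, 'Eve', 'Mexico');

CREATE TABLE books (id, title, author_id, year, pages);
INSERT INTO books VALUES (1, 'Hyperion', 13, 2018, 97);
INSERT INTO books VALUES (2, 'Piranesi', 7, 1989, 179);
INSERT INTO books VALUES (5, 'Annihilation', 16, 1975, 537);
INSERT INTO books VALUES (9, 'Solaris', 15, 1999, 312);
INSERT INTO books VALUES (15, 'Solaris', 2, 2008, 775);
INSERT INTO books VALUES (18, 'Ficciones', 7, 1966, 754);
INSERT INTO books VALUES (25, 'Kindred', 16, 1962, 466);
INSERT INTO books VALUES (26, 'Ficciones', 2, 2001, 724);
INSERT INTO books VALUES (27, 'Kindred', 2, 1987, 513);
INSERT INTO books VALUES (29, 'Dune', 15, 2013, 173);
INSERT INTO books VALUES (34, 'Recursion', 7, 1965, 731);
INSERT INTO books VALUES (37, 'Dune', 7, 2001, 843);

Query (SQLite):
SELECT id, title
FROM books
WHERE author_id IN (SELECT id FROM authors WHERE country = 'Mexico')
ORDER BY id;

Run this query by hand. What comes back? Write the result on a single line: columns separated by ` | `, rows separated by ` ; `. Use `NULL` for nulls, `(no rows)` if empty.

Inner query: authors.id where country = 'Mexico'.
Outer: keep books rows whose author_id is in that set.
Inner query → {7, 16}

2 | Piranesi ; 5 | Annihilation ; 18 | Ficciones ; 25 | Kindred ; 34 | Recursion ; 37 | Dune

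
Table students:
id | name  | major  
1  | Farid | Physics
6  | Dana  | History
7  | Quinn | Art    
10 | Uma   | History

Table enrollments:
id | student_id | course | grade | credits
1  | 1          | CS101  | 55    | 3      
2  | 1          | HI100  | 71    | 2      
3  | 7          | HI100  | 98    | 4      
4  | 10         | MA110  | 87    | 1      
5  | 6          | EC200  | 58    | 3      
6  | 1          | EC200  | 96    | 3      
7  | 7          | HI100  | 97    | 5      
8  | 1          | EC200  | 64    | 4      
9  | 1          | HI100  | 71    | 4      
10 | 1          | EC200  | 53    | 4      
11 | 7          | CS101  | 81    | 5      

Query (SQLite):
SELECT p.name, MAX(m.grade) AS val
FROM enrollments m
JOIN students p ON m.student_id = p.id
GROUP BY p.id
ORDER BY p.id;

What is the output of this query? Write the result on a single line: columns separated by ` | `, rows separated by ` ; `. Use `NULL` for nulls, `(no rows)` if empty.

Farid | 96 ; Dana | 58 ; Quinn | 98 ; Uma | 87

Join each enrollments row to its students via student_id.
Group joined rows by students.id; compute MAX(m.grade) per group.
  1: ids {1, 2, 6, 8, 9, 10} → MAX(m.grade)=96
  6: ids {5} → MAX(m.grade)=58
  7: ids {3, 7, 11} → MAX(m.grade)=98
  10: ids {4} → MAX(m.grade)=87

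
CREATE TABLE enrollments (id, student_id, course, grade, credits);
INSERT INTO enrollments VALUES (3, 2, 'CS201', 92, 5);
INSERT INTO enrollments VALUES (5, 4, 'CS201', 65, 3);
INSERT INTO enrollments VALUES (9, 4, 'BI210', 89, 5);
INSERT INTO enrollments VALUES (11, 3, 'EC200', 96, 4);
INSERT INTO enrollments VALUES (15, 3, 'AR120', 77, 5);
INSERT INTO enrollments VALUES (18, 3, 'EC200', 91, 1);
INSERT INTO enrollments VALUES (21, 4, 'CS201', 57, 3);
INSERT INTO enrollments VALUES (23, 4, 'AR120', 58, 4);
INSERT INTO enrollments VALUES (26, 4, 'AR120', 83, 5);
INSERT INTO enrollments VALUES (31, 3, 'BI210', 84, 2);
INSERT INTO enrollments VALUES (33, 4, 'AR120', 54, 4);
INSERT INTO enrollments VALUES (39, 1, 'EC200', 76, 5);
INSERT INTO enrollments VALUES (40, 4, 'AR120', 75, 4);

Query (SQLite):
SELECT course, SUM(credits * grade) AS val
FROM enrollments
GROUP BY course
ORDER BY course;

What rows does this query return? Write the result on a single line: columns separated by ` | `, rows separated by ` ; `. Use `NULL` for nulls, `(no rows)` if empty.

AR120 | 1548 ; BI210 | 613 ; CS201 | 826 ; EC200 | 855

For each row compute credits * grade.
Group by course; take SUM of the expression per group.
  AR120: ids {15, 23, 26, 33, 40} → SUM(credits * grade)=1548
  BI210: ids {9, 31} → SUM(credits * grade)=613
  CS201: ids {3, 5, 21} → SUM(credits * grade)=826
  EC200: ids {11, 18, 39} → SUM(credits * grade)=855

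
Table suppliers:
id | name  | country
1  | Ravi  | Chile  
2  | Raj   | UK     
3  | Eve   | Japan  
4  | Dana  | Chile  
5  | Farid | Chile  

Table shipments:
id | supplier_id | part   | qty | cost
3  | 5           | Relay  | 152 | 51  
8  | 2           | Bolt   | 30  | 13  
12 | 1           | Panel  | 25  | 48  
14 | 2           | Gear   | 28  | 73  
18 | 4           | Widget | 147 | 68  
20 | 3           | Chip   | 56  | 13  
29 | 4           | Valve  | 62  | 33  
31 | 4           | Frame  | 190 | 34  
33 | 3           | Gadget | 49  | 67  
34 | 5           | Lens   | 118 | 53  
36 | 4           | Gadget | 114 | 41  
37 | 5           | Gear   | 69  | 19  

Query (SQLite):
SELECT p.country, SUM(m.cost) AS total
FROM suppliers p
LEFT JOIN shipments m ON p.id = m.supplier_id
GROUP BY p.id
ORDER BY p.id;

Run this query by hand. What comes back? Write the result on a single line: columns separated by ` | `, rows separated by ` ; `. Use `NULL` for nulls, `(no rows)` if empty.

LEFT JOIN keeps every suppliers row; unmatched ones get NULL for shipments columns.
Group by suppliers.id and compute SUM(m.cost). SUM over an all-NULL group is NULL.
  1: ids {12} → SUM(m.cost)=48
  2: ids {8, 14} → SUM(m.cost)=86
  3: ids {20, 33} → SUM(m.cost)=80
  4: ids {18, 29, 31, 36} → SUM(m.cost)=176
  5: ids {3, 34, 37} → SUM(m.cost)=123

Chile | 48 ; UK | 86 ; Japan | 80 ; Chile | 176 ; Chile | 123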